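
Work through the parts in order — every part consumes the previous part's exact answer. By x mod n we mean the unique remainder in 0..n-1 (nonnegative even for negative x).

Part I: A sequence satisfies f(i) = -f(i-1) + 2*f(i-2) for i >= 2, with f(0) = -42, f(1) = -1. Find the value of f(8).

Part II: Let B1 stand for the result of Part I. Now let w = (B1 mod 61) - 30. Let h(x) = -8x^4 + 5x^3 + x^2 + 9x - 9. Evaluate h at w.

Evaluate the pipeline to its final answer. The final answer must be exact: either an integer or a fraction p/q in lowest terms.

-1076682

Part I: f(2) = -1*(-1) + 2*(-42) = -83; iterating: f(2)=-83, f(3)=81, f(4)=-247, f(5)=409, f(6)=-903, f(7)=1721, f(8)=-3527; answer -3527
Part II: B1 = -3527; w = -19; -8*(-19)^4 + 5*(-19)^3 + 1*(-19)^2 + 9*(-19)^1 - 9 = (-1042568) + (-34295) + (361) + (-171) + (-9) = -1076682; answer -1076682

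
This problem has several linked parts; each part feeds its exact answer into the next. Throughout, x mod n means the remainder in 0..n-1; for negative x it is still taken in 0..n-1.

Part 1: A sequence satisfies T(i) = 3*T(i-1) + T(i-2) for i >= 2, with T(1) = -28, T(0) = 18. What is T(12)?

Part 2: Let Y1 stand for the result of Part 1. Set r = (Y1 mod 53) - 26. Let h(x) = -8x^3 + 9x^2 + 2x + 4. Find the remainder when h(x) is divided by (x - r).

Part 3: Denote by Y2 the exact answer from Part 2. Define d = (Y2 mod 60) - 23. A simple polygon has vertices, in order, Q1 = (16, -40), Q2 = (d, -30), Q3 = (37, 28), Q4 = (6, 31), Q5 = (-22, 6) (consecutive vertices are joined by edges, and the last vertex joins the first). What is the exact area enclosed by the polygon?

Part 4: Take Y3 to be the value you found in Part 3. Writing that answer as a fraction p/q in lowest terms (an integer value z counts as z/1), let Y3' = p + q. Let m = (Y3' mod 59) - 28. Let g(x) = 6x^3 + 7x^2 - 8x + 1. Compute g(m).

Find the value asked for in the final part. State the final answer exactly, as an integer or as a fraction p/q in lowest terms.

Part 1: T(2) = 3*(-28) + 1*(18) = -66; iterating: T(2)=-66, T(3)=-226, T(4)=-744, T(5)=-2458, T(6)=-8118, T(7)=-26812, T(8)=-88554, T(9)=-292474, T(10)=-965976, T(11)=-3190402, T(12)=-10537182; answer -10537182
Part 2: Y1 = -10537182; r = -13; remainder = value at the root: -8*(-13)^3 + 9*(-13)^2 + 2*(-13)^1 + 4 = (17576) + (1521) + (-26) + (4) = 19075; answer 19075
Part 3: Y2 = 19075; d = 32; cross terms: (16*-30 - 32*-40)=800, (32*28 - 37*-30)=2006, (37*31 - 6*28)=979, (6*6 - -22*31)=718, (-22*-40 - 16*6)=784; twice the area = |5287| = 5287; area = 5287/2; answer 5287/2
Part 4: Y3 = 5287/2; threaded value p + q = 5289; m = 10; 6*(10)^3 + 7*(10)^2 - 8*(10)^1 + 1 = (6000) + (700) + (-80) + (1) = 6621; answer 6621

6621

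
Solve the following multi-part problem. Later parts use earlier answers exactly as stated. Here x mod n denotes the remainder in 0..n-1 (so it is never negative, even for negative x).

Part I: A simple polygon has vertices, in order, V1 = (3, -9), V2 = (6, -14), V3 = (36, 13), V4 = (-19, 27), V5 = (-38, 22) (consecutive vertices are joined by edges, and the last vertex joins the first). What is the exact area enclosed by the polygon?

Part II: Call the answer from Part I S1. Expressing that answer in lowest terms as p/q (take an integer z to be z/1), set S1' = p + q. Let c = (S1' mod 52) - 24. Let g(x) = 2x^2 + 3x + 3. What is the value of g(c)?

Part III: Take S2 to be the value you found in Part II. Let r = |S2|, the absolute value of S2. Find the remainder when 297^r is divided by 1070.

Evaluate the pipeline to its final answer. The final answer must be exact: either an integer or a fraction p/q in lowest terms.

439

Part I: cross terms: (3*-14 - 6*-9)=12, (6*13 - 36*-14)=582, (36*27 - -19*13)=1219, (-19*22 - -38*27)=608, (-38*-9 - 3*22)=276; twice the area = |2697| = 2697; area = 2697/2; answer 2697/2
Part II: S1 = 2697/2; threaded value p + q = 2699; c = 23; 2*(23)^2 + 3*(23)^1 + 3 = (1058) + (69) + (3) = 1130; answer 1130
Part III: S2 = 1130; r = 1130; squarings mod 1070: 297^1=297, 297^2=469, 297^4=611, 297^8=961, 297^16=111, 297^32=551, 297^64=791, 297^128=801, 297^256=671, 297^512=841, 297^1024=11; 297^1130 = 297^2 * 297^8 * 297^32 * 297^64 * 297^1024 = 439 (mod 1070); answer 439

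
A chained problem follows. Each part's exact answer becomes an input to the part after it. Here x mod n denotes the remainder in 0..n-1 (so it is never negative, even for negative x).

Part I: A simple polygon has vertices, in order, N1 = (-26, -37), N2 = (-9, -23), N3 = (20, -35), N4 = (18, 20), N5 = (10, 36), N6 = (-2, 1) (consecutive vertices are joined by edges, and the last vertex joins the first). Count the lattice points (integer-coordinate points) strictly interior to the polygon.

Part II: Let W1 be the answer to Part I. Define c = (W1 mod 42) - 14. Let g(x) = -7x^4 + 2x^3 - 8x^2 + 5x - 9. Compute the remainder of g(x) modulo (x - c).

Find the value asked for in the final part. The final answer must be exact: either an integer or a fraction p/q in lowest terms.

-276047

Part I: cross terms: (-26*-23 - -9*-37)=265, (-9*-35 - 20*-23)=775, (20*20 - 18*-35)=1030, (18*36 - 10*20)=448, (10*1 - -2*36)=82, (-2*-37 - -26*1)=100; twice the area = |2700| = 2700; area = 1350; boundary points = 1 + 1 + 1 + 8 + 1 + 2 = 14; strictly interior points = area - boundary/2 + 1 = 1344; answer 1344
Part II: W1 = 1344; c = -14; remainder = value at the root: -7*(-14)^4 + 2*(-14)^3 - 8*(-14)^2 + 5*(-14)^1 - 9 = (-268912) + (-5488) + (-1568) + (-70) + (-9) = -276047; answer -276047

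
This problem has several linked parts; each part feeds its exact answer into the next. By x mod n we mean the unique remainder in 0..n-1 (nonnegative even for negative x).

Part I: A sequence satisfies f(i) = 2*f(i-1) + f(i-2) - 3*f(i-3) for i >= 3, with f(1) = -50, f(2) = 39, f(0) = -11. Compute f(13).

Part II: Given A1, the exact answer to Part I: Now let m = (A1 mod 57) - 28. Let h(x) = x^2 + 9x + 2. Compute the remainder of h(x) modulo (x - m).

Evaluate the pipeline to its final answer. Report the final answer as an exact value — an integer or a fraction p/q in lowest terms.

1038

Part I: f(3) = 2*(39) + 1*(-50) - 3*(-11) = 61; iterating: f(3)=61, f(4)=311, f(5)=566, f(6)=1260, f(7)=2153, f(8)=3868, f(9)=6109, f(10)=9627, f(11)=13759, f(12)=18818, f(13)=22514; answer 22514
Part II: A1 = 22514; m = 28; remainder = value at the root: 1*(28)^2 + 9*(28)^1 + 2 = (784) + (252) + (2) = 1038; answer 1038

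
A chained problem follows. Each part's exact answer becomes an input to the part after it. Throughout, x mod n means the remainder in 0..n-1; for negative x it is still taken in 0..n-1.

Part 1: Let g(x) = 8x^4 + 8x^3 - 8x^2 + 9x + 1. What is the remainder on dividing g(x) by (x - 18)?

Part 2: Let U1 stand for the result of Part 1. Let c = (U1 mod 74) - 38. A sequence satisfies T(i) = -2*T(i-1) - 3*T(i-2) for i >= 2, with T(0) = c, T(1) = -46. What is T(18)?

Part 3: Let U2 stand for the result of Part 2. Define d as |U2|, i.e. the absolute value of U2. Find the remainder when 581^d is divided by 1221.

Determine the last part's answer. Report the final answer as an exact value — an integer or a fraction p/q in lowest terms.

Part 1: remainder = value at the root: 8*(18)^4 + 8*(18)^3 - 8*(18)^2 + 9*(18)^1 + 1 = (839808) + (46656) + (-2592) + (162) + (1) = 884035; answer 884035
Part 2: U1 = 884035; c = -7; T(2) = -2*(-46) - 3*(-7) = 113; iterating: T(2)=113, T(3)=-88, T(4)=-163, T(5)=590, T(6)=-691, T(7)=-388, T(8)=2849, T(9)=-4534, T(10)=521, T(11)=12560, T(12)=-26683, T(13)=15686, T(14)=48677, T(15)=-144412, T(16)=142793, T(17)=147650, T(18)=-723679; answer -723679
Part 3: U2 = -723679; d = 723679; squarings mod 1221: 581^1=581, 581^2=565, 581^4=544, 581^8=454, 581^16=988, 581^32=565, 581^64=544, 581^128=454, 581^256=988, 581^512=565, 581^1024=544, 581^2048=454, 581^4096=988, 581^8192=565, 581^16384=544, 581^32768=454, 581^65536=988, 581^131072=565, 581^262144=544, 581^524288=454; 581^723679 = 581^1 * 581^2 * 581^4 * 581^8 * 581^16 * 581^64 * 581^128 * 581^512 * 581^2048 * 581^65536 * 581^131072 * 581^524288 = 137 (mod 1221); answer 137

137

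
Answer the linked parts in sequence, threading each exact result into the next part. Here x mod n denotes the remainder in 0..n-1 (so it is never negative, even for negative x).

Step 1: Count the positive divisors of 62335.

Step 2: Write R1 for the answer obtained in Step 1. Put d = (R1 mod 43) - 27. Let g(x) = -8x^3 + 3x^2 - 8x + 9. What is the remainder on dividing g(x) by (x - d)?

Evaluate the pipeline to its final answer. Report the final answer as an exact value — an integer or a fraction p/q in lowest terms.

11108

Step 1: 62335 = 5 * 7 * 13 * 137; number of divisors = (1+1) * (1+1) * (1+1) * (1+1) = 16; answer 16
Step 2: R1 = 16; d = -11; remainder = value at the root: -8*(-11)^3 + 3*(-11)^2 - 8*(-11)^1 + 9 = (10648) + (363) + (88) + (9) = 11108; answer 11108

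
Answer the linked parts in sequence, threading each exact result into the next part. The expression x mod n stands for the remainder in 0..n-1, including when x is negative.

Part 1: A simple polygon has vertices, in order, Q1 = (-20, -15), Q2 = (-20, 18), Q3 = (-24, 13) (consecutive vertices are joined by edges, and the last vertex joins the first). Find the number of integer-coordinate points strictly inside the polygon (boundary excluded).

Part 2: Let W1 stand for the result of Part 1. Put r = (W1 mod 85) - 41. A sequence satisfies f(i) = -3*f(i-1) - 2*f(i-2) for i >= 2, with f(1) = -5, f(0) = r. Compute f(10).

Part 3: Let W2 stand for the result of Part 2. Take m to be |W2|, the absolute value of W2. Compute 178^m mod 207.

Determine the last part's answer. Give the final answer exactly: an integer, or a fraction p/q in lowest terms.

Part 1: cross terms: (-20*18 - -20*-15)=-660, (-20*13 - -24*18)=172, (-24*-15 - -20*13)=620; twice the area = |132| = 132; area = 66; boundary points = 33 + 1 + 4 = 38; strictly interior points = area - boundary/2 + 1 = 48; answer 48
Part 2: W1 = 48; r = 7; f(2) = -3*(-5) - 2*(7) = 1; iterating: f(2)=1, f(3)=7, f(4)=-23, f(5)=55, f(6)=-119, f(7)=247, f(8)=-503, f(9)=1015, f(10)=-2039; answer -2039
Part 3: W2 = -2039; m = 2039; squarings mod 207: 178^1=178, 178^2=13, 178^4=169, 178^8=202, 178^16=25, 178^32=4, 178^64=16, 178^128=49, 178^256=124, 178^512=58, 178^1024=52; 178^2039 = 178^1 * 178^2 * 178^4 * 178^16 * 178^32 * 178^64 * 178^128 * 178^256 * 178^512 * 178^1024 = 130 (mod 207); answer 130

130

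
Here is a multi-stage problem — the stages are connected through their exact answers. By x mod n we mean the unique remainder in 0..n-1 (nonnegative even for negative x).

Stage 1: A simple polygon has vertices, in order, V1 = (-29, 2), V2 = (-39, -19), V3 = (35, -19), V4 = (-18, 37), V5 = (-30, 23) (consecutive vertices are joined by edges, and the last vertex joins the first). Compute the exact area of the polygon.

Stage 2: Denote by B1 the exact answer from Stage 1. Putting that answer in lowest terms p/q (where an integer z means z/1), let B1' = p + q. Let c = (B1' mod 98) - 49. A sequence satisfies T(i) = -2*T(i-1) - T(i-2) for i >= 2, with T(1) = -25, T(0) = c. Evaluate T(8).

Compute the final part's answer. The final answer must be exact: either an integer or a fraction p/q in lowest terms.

-10

Stage 1: cross terms: (-29*-19 - -39*2)=629, (-39*-19 - 35*-19)=1406, (35*37 - -18*-19)=953, (-18*23 - -30*37)=696, (-30*2 - -29*23)=607; twice the area = |4291| = 4291; area = 4291/2; answer 4291/2
Stage 2: B1 = 4291/2; threaded value p + q = 4293; c = 30; T(2) = -2*(-25) - 1*(30) = 20; iterating: T(2)=20, T(3)=-15, T(4)=10, T(5)=-5, T(6)=0, T(7)=5, T(8)=-10; answer -10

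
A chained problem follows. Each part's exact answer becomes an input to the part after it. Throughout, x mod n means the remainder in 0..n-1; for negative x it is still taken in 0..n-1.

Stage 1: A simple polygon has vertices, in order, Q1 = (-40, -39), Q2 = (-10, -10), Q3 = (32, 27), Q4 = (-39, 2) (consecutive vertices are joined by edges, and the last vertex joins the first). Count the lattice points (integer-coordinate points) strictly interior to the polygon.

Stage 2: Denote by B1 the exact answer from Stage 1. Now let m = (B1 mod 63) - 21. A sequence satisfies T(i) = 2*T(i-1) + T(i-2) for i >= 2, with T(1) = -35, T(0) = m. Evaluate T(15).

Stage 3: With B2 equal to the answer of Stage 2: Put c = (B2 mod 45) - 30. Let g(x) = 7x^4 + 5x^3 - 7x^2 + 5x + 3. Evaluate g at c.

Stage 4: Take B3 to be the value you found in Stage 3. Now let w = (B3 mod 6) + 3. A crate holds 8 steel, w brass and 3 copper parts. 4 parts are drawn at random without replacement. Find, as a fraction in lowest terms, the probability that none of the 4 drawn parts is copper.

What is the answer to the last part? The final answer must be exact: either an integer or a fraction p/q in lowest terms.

143/340

Stage 1: cross terms: (-40*-10 - -10*-39)=10, (-10*27 - 32*-10)=50, (32*2 - -39*27)=1117, (-39*-39 - -40*2)=1601; twice the area = |2778| = 2778; area = 1389; boundary points = 1 + 1 + 1 + 1 = 4; strictly interior points = area - boundary/2 + 1 = 1388; answer 1388
Stage 2: B1 = 1388; m = -19; T(2) = 2*(-35) + 1*(-19) = -89; iterating: T(2)=-89, T(3)=-213, T(4)=-515, T(5)=-1243, T(6)=-3001, T(7)=-7245, T(8)=-17491, T(9)=-42227, T(10)=-101945, T(11)=-246117, T(12)=-594179, T(13)=-1434475, T(14)=-3463129, T(15)=-8360733; answer -8360733
Stage 3: B2 = -8360733; c = 12; 7*(12)^4 + 5*(12)^3 - 7*(12)^2 + 5*(12)^1 + 3 = (145152) + (8640) + (-1008) + (60) + (3) = 152847; answer 152847
Stage 4: B3 = 152847; w = 6; total draws C(17,4) = 2380; favorable C(14,4) = 1001; P = 143/340; answer 143/340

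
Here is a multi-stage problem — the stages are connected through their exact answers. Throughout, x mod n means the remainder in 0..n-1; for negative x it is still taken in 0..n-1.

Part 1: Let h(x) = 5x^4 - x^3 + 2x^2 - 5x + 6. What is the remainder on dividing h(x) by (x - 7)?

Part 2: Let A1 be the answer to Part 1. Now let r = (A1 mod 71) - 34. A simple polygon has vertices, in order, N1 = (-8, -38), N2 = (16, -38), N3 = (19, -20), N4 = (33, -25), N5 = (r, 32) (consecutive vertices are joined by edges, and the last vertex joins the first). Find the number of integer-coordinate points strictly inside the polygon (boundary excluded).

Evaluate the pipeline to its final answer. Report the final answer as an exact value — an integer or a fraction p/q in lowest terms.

Part 1: remainder = value at the root: 5*(7)^4 - 1*(7)^3 + 2*(7)^2 - 5*(7)^1 + 6 = (12005) + (-343) + (98) + (-35) + (6) = 11731; answer 11731
Part 2: A1 = 11731; r = -18; cross terms: (-8*-38 - 16*-38)=912, (16*-20 - 19*-38)=402, (19*-25 - 33*-20)=185, (33*32 - -18*-25)=606, (-18*-38 - -8*32)=940; twice the area = |3045| = 3045; area = 3045/2; boundary points = 24 + 3 + 1 + 3 + 10 = 41; strictly interior points = area - boundary/2 + 1 = 1503; answer 1503

1503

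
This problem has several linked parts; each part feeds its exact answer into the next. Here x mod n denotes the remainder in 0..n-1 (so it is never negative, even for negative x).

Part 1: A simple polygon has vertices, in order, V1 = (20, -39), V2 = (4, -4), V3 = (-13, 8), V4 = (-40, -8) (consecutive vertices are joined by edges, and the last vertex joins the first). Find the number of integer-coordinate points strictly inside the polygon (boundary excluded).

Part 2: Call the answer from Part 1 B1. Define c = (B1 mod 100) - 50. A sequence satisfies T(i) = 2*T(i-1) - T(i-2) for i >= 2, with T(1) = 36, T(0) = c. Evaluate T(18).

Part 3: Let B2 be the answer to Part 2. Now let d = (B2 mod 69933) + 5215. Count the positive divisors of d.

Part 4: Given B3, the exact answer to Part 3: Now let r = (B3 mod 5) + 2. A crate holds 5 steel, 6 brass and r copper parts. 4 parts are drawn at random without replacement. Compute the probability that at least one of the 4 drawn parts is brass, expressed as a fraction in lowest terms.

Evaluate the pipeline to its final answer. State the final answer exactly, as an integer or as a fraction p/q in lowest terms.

205/238

Part 1: cross terms: (20*-4 - 4*-39)=76, (4*8 - -13*-4)=-20, (-13*-8 - -40*8)=424, (-40*-39 - 20*-8)=1720; twice the area = |2200| = 2200; area = 1100; boundary points = 1 + 1 + 1 + 1 = 4; strictly interior points = area - boundary/2 + 1 = 1099; answer 1099
Part 2: B1 = 1099; c = 49; T(2) = 2*(36) - 1*(49) = 23; iterating: T(2)=23, T(3)=10, T(4)=-3, T(5)=-16, T(6)=-29, T(7)=-42, T(8)=-55, T(9)=-68, T(10)=-81, T(11)=-94, T(12)=-107, T(13)=-120, T(14)=-133, T(15)=-146, T(16)=-159, T(17)=-172, T(18)=-185; answer -185
Part 3: B2 = -185; d = 74963; 74963 = 7 * 10709; number of divisors = (1+1) * (1+1) = 4; answer 4
Part 4: B3 = 4; r = 6; total draws C(17,4) = 2380; complement C(11,4) = 330; favorable 2380 - 330 = 2050; P = 205/238; answer 205/238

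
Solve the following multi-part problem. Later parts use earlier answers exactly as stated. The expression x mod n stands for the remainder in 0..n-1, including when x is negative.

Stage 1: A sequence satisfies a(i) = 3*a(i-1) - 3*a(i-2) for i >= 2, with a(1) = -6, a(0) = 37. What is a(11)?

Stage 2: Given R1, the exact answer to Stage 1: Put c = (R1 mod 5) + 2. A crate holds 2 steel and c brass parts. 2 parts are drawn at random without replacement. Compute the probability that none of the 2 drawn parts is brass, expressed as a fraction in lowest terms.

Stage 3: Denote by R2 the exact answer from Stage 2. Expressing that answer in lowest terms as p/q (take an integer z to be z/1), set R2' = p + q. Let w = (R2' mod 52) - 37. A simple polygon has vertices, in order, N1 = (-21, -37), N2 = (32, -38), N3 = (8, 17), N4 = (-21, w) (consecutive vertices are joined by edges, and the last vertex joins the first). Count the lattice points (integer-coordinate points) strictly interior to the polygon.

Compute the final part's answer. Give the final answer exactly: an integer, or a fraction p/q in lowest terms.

1599

Stage 1: a(2) = 3*(-6) - 3*(37) = -129; iterating: a(2)=-129, a(3)=-369, a(4)=-720, a(5)=-1053, a(6)=-999, a(7)=162, a(8)=3483, a(9)=9963, a(10)=19440, a(11)=28431; answer 28431
Stage 2: R1 = 28431; c = 3; total draws C(5,2) = 10; favorable C(2,2) = 1; P = 1/10; answer 1/10
Stage 3: R2 = 1/10; threaded value p + q = 11; w = -26; cross terms: (-21*-38 - 32*-37)=1982, (32*17 - 8*-38)=848, (8*-26 - -21*17)=149, (-21*-37 - -21*-26)=231; twice the area = |3210| = 3210; area = 1605; boundary points = 1 + 1 + 1 + 11 = 14; strictly interior points = area - boundary/2 + 1 = 1599; answer 1599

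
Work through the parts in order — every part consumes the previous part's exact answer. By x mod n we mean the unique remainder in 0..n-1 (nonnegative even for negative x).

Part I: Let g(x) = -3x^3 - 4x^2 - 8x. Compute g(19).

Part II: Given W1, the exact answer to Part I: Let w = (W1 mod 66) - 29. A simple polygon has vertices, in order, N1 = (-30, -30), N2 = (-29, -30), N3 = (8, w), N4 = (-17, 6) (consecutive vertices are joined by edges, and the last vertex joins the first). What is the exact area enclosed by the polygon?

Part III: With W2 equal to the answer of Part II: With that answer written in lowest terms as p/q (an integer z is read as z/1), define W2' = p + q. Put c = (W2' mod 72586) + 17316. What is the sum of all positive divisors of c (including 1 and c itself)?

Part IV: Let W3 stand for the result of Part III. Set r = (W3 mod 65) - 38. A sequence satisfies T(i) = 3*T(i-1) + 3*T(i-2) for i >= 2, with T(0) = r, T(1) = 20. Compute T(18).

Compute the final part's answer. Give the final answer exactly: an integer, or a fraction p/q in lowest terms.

Part I: -3*(19)^3 - 4*(19)^2 - 8*(19)^1 = (-20577) + (-1444) + (-152) = -22173; answer -22173
Part II: W1 = -22173; w = -26; cross terms: (-30*-30 - -29*-30)=30, (-29*-26 - 8*-30)=994, (8*6 - -17*-26)=-394, (-17*-30 - -30*6)=690; twice the area = |1320| = 1320; area = 660; answer 660
Part III: W2 = 660; threaded value p + q = 661; c = 17977; 17977 is prime, so its only divisors are 1 and 17977; sigma = 1 + 17977 = 17978; answer 17978
Part IV: W3 = 17978; r = 0; T(2) = 3*(20) + 3*(0) = 60; iterating: T(2)=60, T(3)=240, T(4)=900, T(5)=3420, T(6)=12960, T(7)=49140, T(8)=186300, T(9)=706320, T(10)=2677860, T(11)=10152540, T(12)=38491200, T(13)=145931220, T(14)=553267260, T(15)=2097595440, T(16)=7952588100, T(17)=30150550620, T(18)=114309416160; answer 114309416160

114309416160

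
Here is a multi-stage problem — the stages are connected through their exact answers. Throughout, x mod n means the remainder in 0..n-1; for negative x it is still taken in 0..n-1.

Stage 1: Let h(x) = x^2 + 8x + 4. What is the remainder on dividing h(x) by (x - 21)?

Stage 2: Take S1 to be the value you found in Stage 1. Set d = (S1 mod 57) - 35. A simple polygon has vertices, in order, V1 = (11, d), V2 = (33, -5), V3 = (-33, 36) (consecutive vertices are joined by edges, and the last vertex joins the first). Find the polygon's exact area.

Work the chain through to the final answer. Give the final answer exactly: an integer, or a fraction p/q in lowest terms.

Stage 1: remainder = value at the root: 1*(21)^2 + 8*(21)^1 + 4 = (441) + (168) + (4) = 613; answer 613
Stage 2: S1 = 613; d = 8; cross terms: (11*-5 - 33*8)=-319, (33*36 - -33*-5)=1023, (-33*8 - 11*36)=-660; twice the area = |44| = 44; area = 22; answer 22

22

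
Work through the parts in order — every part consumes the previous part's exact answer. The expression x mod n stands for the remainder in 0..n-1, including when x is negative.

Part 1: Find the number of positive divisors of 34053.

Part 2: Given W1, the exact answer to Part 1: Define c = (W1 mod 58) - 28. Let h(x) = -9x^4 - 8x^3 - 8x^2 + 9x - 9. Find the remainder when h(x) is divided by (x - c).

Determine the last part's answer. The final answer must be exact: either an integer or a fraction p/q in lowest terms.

-2880225

Part 1: 34053 = 3 * 11351; number of divisors = (1+1) * (1+1) = 4; answer 4
Part 2: W1 = 4; c = -24; remainder = value at the root: -9*(-24)^4 - 8*(-24)^3 - 8*(-24)^2 + 9*(-24)^1 - 9 = (-2985984) + (110592) + (-4608) + (-216) + (-9) = -2880225; answer -2880225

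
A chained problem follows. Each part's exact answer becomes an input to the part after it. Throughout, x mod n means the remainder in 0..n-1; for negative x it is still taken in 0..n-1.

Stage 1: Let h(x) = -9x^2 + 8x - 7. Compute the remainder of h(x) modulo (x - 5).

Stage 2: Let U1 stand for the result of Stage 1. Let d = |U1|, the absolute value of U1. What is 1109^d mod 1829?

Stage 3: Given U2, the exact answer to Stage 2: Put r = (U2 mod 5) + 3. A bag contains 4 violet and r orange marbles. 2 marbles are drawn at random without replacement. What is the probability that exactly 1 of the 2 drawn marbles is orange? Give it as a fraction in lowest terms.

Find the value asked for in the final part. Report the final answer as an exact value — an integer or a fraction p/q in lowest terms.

8/15

Stage 1: remainder = value at the root: -9*(5)^2 + 8*(5)^1 - 7 = (-225) + (40) + (-7) = -192; answer -192
Stage 2: U1 = -192; d = 192; squarings mod 1829: 1109^1=1109, 1109^2=793, 1109^4=1502, 1109^8=847, 1109^16=441, 1109^32=607, 1109^64=820, 1109^128=1157; 1109^192 = 1109^64 * 1109^128 = 1318 (mod 1829); answer 1318
Stage 3: U2 = 1318; r = 6; total draws C(10,2) = 45; favorable C(6,1)*C(4,1) = 24; P = 8/15; answer 8/15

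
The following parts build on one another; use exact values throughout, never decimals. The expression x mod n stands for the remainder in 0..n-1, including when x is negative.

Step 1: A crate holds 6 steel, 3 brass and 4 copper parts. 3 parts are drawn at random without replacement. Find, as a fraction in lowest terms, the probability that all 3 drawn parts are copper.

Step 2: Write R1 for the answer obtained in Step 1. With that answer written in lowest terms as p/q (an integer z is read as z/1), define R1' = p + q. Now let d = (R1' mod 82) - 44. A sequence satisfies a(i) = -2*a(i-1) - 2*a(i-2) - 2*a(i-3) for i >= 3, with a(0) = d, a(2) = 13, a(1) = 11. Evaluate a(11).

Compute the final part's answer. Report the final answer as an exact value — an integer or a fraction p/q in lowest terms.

Step 1: total draws C(13,3) = 286; favorable C(4,3) = 4; P = 2/143; answer 2/143
Step 2: R1 = 2/143; threaded value p + q = 145; d = 19; a(3) = -2*(13) - 2*(11) - 2*(19) = -86; iterating: a(3)=-86, a(4)=124, a(5)=-102, a(6)=128, a(7)=-300, a(8)=548, a(9)=-752, a(10)=1008, a(11)=-1608; answer -1608

-1608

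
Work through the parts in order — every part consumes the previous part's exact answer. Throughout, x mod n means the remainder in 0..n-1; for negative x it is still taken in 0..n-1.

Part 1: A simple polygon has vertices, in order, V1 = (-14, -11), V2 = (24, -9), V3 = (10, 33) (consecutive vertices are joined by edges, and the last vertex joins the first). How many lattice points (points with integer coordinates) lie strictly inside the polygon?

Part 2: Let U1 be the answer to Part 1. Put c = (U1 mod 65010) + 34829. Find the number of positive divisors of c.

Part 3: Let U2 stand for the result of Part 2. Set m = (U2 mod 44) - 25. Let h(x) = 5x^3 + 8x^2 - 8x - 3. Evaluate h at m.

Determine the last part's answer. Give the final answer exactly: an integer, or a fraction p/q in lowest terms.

Part 1: cross terms: (-14*-9 - 24*-11)=390, (24*33 - 10*-9)=882, (10*-11 - -14*33)=352; twice the area = |1624| = 1624; area = 812; boundary points = 2 + 14 + 4 = 20; strictly interior points = area - boundary/2 + 1 = 803; answer 803
Part 2: U1 = 803; c = 35632; 35632 = 2^4 * 17 * 131; number of divisors = (4+1) * (1+1) * (1+1) = 20; answer 20
Part 3: U2 = 20; m = -5; 5*(-5)^3 + 8*(-5)^2 - 8*(-5)^1 - 3 = (-625) + (200) + (40) + (-3) = -388; answer -388

-388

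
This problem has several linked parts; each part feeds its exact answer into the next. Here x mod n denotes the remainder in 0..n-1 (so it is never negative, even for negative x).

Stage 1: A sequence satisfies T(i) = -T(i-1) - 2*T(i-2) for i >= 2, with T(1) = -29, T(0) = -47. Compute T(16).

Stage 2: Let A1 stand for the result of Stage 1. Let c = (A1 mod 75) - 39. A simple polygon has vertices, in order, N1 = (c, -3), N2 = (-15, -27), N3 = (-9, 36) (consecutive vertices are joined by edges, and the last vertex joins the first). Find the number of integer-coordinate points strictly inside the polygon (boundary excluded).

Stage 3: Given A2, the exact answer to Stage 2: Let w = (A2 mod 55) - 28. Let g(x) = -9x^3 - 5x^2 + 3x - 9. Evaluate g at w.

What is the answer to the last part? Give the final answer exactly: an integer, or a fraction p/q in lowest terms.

-6948

Stage 1: T(2) = -1*(-29) - 2*(-47) = 123; iterating: T(2)=123, T(3)=-65, T(4)=-181, T(5)=311, T(6)=51, T(7)=-673, T(8)=571, T(9)=775, T(10)=-1917, T(11)=367, T(12)=3467, T(13)=-4201, T(14)=-2733, T(15)=11135, T(16)=-5669; answer -5669
Stage 2: A1 = -5669; c = -8; cross terms: (-8*-27 - -15*-3)=171, (-15*36 - -9*-27)=-783, (-9*-3 - -8*36)=315; twice the area = |-297| = 297; area = 297/2; boundary points = 1 + 3 + 1 = 5; strictly interior points = area - boundary/2 + 1 = 147; answer 147
Stage 3: A2 = 147; w = 9; -9*(9)^3 - 5*(9)^2 + 3*(9)^1 - 9 = (-6561) + (-405) + (27) + (-9) = -6948; answer -6948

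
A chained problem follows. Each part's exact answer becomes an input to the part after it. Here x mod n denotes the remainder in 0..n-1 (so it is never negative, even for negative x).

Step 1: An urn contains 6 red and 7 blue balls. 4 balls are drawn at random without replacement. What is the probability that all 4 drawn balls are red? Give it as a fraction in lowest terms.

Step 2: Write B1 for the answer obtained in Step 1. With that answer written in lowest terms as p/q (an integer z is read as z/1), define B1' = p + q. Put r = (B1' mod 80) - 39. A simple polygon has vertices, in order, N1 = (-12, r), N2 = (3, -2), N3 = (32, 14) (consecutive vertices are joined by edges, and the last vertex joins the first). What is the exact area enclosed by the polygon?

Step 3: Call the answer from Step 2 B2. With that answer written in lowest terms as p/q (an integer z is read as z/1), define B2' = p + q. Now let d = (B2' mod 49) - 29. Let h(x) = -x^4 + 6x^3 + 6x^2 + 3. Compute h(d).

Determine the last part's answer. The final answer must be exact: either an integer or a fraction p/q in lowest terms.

Step 1: total draws C(13,4) = 715; favorable C(6,4) = 15; P = 3/143; answer 3/143
Step 2: B1 = 3/143; threaded value p + q = 146; r = 27; cross terms: (-12*-2 - 3*27)=-57, (3*14 - 32*-2)=106, (32*27 - -12*14)=1032; twice the area = |1081| = 1081; area = 1081/2; answer 1081/2
Step 3: B2 = 1081/2; threaded value p + q = 1083; d = -24; -1*(-24)^4 + 6*(-24)^3 + 6*(-24)^2 + 3 = (-331776) + (-82944) + (3456) + (3) = -411261; answer -411261

-411261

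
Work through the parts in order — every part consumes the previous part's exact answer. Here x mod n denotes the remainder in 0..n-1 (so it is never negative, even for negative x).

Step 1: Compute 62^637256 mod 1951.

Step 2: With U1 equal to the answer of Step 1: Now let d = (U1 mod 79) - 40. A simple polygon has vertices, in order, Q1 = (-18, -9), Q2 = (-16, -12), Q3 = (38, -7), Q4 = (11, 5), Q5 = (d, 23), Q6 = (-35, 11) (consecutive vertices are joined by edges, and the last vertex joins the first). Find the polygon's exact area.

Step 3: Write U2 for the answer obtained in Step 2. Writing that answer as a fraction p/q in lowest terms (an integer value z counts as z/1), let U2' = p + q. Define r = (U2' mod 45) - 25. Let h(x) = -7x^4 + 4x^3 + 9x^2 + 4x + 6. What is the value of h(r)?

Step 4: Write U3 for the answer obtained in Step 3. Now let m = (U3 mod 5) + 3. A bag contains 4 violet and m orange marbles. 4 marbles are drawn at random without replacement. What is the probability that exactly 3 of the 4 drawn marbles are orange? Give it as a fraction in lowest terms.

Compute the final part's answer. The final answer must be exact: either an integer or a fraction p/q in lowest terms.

Step 1: squarings mod 1951: 62^1=62, 62^2=1893, 62^4=1413, 62^8=696, 62^16=568, 62^32=709, 62^64=1274, 62^128=1795, 62^256=924, 62^512=1189, 62^1024=1197, 62^2048=775, 62^4096=1668, 62^8192=98, 62^16384=1800, 62^32768=1340, 62^65536=680, 62^131072=13, 62^262144=169, 62^524288=1247; 62^637256 = 62^8 * 62^64 * 62^256 * 62^2048 * 62^4096 * 62^8192 * 62^32768 * 62^65536 * 62^524288 = 1039 (mod 1951); answer 1039
Step 2: U1 = 1039; d = -28; cross terms: (-18*-12 - -16*-9)=72, (-16*-7 - 38*-12)=568, (38*5 - 11*-7)=267, (11*23 - -28*5)=393, (-28*11 - -35*23)=497, (-35*-9 - -18*11)=513; twice the area = |2310| = 2310; area = 1155; answer 1155
Step 3: U2 = 1155; threaded value p + q = 1156; r = 6; -7*(6)^4 + 4*(6)^3 + 9*(6)^2 + 4*(6)^1 + 6 = (-9072) + (864) + (324) + (24) + (6) = -7854; answer -7854
Step 4: U3 = -7854; m = 4; total draws C(8,4) = 70; favorable C(4,3)*C(4,1) = 16; P = 8/35; answer 8/35

8/35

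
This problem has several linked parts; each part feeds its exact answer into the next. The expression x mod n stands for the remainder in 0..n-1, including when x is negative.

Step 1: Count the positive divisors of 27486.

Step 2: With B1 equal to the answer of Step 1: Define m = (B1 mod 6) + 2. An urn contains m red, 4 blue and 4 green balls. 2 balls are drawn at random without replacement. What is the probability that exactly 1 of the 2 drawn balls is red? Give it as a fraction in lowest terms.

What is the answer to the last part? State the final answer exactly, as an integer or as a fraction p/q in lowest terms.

48/91

Step 1: 27486 = 2 * 3^3 * 509; number of divisors = (1+1) * (3+1) * (1+1) = 16; answer 16
Step 2: B1 = 16; m = 6; total draws C(14,2) = 91; favorable C(6,1)*C(8,1) = 48; P = 48/91; answer 48/91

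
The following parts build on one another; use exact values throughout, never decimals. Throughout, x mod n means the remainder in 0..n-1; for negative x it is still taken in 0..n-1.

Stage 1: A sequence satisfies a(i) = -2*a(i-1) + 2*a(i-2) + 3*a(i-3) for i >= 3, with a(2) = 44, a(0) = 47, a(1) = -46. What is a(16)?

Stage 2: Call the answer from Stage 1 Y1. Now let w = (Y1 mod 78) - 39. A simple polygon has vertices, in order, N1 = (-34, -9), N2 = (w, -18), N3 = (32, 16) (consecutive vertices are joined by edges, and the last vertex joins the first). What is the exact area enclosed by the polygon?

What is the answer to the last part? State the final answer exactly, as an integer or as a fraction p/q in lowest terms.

Stage 1: a(3) = -2*(44) + 2*(-46) + 3*(47) = -39; iterating: a(3)=-39, a(4)=28, a(5)=-2, a(6)=-57, a(7)=194, a(8)=-508, a(9)=1233, a(10)=-2900, a(11)=6742, a(12)=-15585, a(13)=35954, a(14)=-82852, a(15)=190857, a(16)=-439556; answer -439556
Stage 2: Y1 = -439556; w = 13; cross terms: (-34*-18 - 13*-9)=729, (13*16 - 32*-18)=784, (32*-9 - -34*16)=256; twice the area = |1769| = 1769; area = 1769/2; answer 1769/2

1769/2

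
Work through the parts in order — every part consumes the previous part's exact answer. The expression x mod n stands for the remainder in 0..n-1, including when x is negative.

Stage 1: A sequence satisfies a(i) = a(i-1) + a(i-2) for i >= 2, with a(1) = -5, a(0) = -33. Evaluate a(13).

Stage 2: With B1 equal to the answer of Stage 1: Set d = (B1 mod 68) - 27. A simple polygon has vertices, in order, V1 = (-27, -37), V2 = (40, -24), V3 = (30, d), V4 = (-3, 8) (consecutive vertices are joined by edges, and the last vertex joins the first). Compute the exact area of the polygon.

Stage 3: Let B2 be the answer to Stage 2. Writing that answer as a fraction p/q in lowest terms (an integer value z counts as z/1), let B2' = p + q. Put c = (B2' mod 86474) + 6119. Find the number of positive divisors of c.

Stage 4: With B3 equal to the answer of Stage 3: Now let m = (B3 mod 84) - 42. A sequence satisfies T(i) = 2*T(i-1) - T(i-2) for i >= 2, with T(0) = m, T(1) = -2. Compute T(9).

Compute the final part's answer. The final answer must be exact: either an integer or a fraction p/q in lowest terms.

62

Stage 1: a(2) = 1*(-5) + 1*(-33) = -38; iterating: a(2)=-38, a(3)=-43, a(4)=-81, a(5)=-124, a(6)=-205, a(7)=-329, a(8)=-534, a(9)=-863, a(10)=-1397, a(11)=-2260, a(12)=-3657, a(13)=-5917; answer -5917
Stage 2: B1 = -5917; d = 40; cross terms: (-27*-24 - 40*-37)=2128, (40*40 - 30*-24)=2320, (30*8 - -3*40)=360, (-3*-37 - -27*8)=327; twice the area = |5135| = 5135; area = 5135/2; answer 5135/2
Stage 3: B2 = 5135/2; threaded value p + q = 5137; c = 11256; 11256 = 2^3 * 3 * 7 * 67; number of divisors = (3+1) * (1+1) * (1+1) * (1+1) = 32; answer 32
Stage 4: B3 = 32; m = -10; T(2) = 2*(-2) - 1*(-10) = 6; iterating: T(2)=6, T(3)=14, T(4)=22, T(5)=30, T(6)=38, T(7)=46, T(8)=54, T(9)=62; answer 62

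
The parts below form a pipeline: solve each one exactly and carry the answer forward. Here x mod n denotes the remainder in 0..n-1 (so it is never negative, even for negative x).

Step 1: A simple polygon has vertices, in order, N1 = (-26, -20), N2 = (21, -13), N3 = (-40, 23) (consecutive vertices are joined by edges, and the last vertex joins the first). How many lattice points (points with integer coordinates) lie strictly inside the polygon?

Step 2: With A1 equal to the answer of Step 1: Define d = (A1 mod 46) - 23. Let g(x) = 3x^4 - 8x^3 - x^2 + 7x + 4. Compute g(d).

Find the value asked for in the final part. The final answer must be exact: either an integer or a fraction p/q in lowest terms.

787318

Step 1: cross terms: (-26*-13 - 21*-20)=758, (21*23 - -40*-13)=-37, (-40*-20 - -26*23)=1398; twice the area = |2119| = 2119; area = 2119/2; boundary points = 1 + 1 + 1 = 3; strictly interior points = area - boundary/2 + 1 = 1059; answer 1059
Step 2: A1 = 1059; d = -22; 3*(-22)^4 - 8*(-22)^3 - 1*(-22)^2 + 7*(-22)^1 + 4 = (702768) + (85184) + (-484) + (-154) + (4) = 787318; answer 787318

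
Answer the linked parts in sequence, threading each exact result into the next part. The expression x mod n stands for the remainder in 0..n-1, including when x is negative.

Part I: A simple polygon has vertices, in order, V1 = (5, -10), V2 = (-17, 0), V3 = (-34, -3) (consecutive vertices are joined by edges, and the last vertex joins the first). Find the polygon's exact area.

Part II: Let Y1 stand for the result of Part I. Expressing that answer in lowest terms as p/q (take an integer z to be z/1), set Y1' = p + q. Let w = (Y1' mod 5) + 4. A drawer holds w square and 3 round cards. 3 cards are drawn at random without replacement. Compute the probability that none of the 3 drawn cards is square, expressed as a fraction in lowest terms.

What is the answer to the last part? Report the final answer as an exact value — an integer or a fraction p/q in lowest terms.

1/165

Part I: cross terms: (5*0 - -17*-10)=-170, (-17*-3 - -34*0)=51, (-34*-10 - 5*-3)=355; twice the area = |236| = 236; area = 118; answer 118
Part II: Y1 = 118; threaded value p + q = 119; w = 8; total draws C(11,3) = 165; favorable C(3,3) = 1; P = 1/165; answer 1/165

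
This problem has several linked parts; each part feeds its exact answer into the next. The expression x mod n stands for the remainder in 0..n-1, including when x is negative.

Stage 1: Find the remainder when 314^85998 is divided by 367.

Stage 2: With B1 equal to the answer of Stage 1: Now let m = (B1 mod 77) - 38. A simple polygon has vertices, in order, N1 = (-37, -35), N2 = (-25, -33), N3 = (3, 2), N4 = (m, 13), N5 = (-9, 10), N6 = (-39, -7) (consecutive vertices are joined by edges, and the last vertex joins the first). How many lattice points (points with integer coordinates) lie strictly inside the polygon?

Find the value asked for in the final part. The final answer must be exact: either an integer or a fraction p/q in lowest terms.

1117

Stage 1: squarings mod 367: 314^1=314, 314^2=240, 314^4=348, 314^8=361, 314^16=36, 314^32=195, 314^64=224, 314^128=264, 314^256=333, 314^512=55, 314^1024=89, 314^2048=214, 314^4096=288, 314^8192=2, 314^16384=4, 314^32768=16, 314^65536=256; 314^85998 = 314^2 * 314^4 * 314^8 * 314^32 * 314^64 * 314^128 * 314^256 * 314^512 * 314^1024 * 314^2048 * 314^16384 * 314^65536 = 132 (mod 367); answer 132
Stage 2: B1 = 132; m = 17; cross terms: (-37*-33 - -25*-35)=346, (-25*2 - 3*-33)=49, (3*13 - 17*2)=5, (17*10 - -9*13)=287, (-9*-7 - -39*10)=453, (-39*-35 - -37*-7)=1106; twice the area = |2246| = 2246; area = 1123; boundary points = 2 + 7 + 1 + 1 + 1 + 2 = 14; strictly interior points = area - boundary/2 + 1 = 1117; answer 1117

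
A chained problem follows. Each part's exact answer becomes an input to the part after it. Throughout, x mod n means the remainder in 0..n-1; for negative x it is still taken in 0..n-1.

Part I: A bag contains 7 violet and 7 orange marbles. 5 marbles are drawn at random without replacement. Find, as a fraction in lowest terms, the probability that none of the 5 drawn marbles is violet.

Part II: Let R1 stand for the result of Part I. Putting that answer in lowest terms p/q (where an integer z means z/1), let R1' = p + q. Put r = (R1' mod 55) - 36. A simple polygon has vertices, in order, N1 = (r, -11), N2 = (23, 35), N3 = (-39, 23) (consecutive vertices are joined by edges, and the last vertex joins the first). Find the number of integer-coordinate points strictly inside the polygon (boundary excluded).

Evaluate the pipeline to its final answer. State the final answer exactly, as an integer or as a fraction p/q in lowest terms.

1147

Part I: total draws C(14,5) = 2002; favorable C(7,5) = 21; P = 3/286; answer 3/286
Part II: R1 = 3/286; threaded value p + q = 289; r = -22; cross terms: (-22*35 - 23*-11)=-517, (23*23 - -39*35)=1894, (-39*-11 - -22*23)=935; twice the area = |2312| = 2312; area = 1156; boundary points = 1 + 2 + 17 = 20; strictly interior points = area - boundary/2 + 1 = 1147; answer 1147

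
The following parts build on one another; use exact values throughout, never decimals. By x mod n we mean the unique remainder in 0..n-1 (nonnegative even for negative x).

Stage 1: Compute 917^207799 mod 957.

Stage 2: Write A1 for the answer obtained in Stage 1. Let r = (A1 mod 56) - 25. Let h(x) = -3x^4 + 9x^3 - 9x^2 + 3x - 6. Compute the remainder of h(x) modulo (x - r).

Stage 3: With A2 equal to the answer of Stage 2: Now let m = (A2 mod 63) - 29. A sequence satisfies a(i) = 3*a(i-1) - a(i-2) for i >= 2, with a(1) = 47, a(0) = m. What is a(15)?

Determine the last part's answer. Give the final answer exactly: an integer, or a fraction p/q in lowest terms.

Stage 1: squarings mod 957: 917^1=917, 917^2=643, 917^4=25, 917^8=625, 917^16=169, 917^32=808, 917^64=190, 917^128=691, 917^256=895, 917^512=16, 917^1024=256, 917^2048=460, 917^4096=103, 917^8192=82, 917^16384=25, 917^32768=625, 917^65536=169, 917^131072=808; 917^207799 = 917^1 * 917^2 * 917^4 * 917^16 * 917^32 * 917^128 * 917^256 * 917^512 * 917^2048 * 917^8192 * 917^65536 * 917^131072 = 773 (mod 957); answer 773
Stage 2: A1 = 773; r = 20; remainder = value at the root: -3*(20)^4 + 9*(20)^3 - 9*(20)^2 + 3*(20)^1 - 6 = (-480000) + (72000) + (-3600) + (60) + (-6) = -411546; answer -411546
Stage 3: A2 = -411546; m = 4; a(2) = 3*(47) - 1*(4) = 137; iterating: a(2)=137, a(3)=364, a(4)=955, a(5)=2501, a(6)=6548, a(7)=17143, a(8)=44881, a(9)=117500, a(10)=307619, a(11)=805357, a(12)=2108452, a(13)=5519999, a(14)=14451545, a(15)=37834636; answer 37834636

37834636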